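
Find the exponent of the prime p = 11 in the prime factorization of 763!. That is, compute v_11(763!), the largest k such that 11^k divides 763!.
v_11(763!) = 75

Legendre's formula: v_p(n!) = Σ_{k ≥ 1} ⌊n / p^k⌋. For p = 11, n = 763, the terms are:
  ⌊763/11^1⌋ = ⌊763/11⌋ = 69
  ⌊763/11^2⌋ = ⌊763/121⌋ = 6
(the next term ⌊763/11^3⌋ = 0, terminating the sum). Summing: v_11(763!) = 69 + 6 = 75.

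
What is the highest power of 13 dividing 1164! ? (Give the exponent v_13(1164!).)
v_13(1164!) = 95

Legendre's formula: v_p(n!) = Σ_{k ≥ 1} ⌊n / p^k⌋. For p = 13, n = 1164, the terms are:
  ⌊1164/13^1⌋ = ⌊1164/13⌋ = 89
  ⌊1164/13^2⌋ = ⌊1164/169⌋ = 6
(the next term ⌊1164/13^3⌋ = 0, terminating the sum). Summing: v_13(1164!) = 89 + 6 = 95.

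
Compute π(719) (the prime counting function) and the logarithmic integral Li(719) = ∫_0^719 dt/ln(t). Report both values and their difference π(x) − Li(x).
π(719) = 128;  Li(719) ≈ 135.98;  π(x) − Li(x) ≈ -7.98.

Direct count of primes ≤ 719 gives π(719) = 128. Numerical evaluation of the logarithmic integral gives Li(719) ≈ 135.98. The difference π(x) − Li(x) ≈ -7.98 is typically negative for small/moderate x (Li(x) overestimates), though Littlewood's theorem shows this sign changes infinitely often.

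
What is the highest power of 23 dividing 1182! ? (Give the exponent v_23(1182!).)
v_23(1182!) = 53

Legendre's formula: v_p(n!) = Σ_{k ≥ 1} ⌊n / p^k⌋. For p = 23, n = 1182, the terms are:
  ⌊1182/23^1⌋ = ⌊1182/23⌋ = 51
  ⌊1182/23^2⌋ = ⌊1182/529⌋ = 2
(the next term ⌊1182/23^3⌋ = 0, terminating the sum). Summing: v_23(1182!) = 51 + 2 = 53.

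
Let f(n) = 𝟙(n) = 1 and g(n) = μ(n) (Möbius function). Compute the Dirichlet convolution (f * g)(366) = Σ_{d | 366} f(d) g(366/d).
(𝟙 * μ)(366) = 0

Divisors of 366: [1, 2, 3, 6, 61, 122, 183, 366]. For each d | 366:
  d = 1: 𝟙(1) · μ(366/1) = 1 · -1 = -1
  d = 2: 𝟙(2) · μ(366/2) = 1 · 1 = 1
  d = 3: 𝟙(3) · μ(366/3) = 1 · 1 = 1
  d = 6: 𝟙(6) · μ(366/6) = 1 · -1 = -1
  d = 61: 𝟙(61) · μ(366/61) = 1 · 1 = 1
  d = 122: 𝟙(122) · μ(366/122) = 1 · -1 = -1
  d = 183: 𝟙(183) · μ(366/183) = 1 · -1 = -1
  d = 366: 𝟙(366) · μ(366/366) = 1 · 1 = 1
Summing: (𝟙 * μ)(366) = -1 + 1 + 1 + -1 + 1 + -1 + -1 + 1 = 0.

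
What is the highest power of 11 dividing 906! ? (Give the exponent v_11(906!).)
v_11(906!) = 89

Legendre's formula: v_p(n!) = Σ_{k ≥ 1} ⌊n / p^k⌋. For p = 11, n = 906, the terms are:
  ⌊906/11^1⌋ = ⌊906/11⌋ = 82
  ⌊906/11^2⌋ = ⌊906/121⌋ = 7
(the next term ⌊906/11^3⌋ = 0, terminating the sum). Summing: v_11(906!) = 82 + 7 = 89.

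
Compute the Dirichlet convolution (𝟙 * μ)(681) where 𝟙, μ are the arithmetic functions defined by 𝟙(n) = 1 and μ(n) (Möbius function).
(𝟙 * μ)(681) = 0

Divisors of 681: [1, 3, 227, 681]. For each d | 681:
  d = 1: 𝟙(1) · μ(681/1) = 1 · 1 = 1
  d = 3: 𝟙(3) · μ(681/3) = 1 · -1 = -1
  d = 227: 𝟙(227) · μ(681/227) = 1 · -1 = -1
  d = 681: 𝟙(681) · μ(681/681) = 1 · 1 = 1
Summing: (𝟙 * μ)(681) = 1 + -1 + -1 + 1 = 0.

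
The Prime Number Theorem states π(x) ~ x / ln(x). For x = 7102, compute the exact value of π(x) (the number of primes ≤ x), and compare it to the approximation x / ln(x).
π(7102) = 909;  x/ln(x) ≈ 800.85;  relative error ≈ 11.90%.

Directly count primes up to 7102: π(7102) = 909. The PNT approximation gives 7102/ln(7102) ≈ 7102/8.86813 ≈ 800.85. Relative error (π(x) − x/ln(x)) / π(x) ≈ 11.90%; the approximation is known to undercount slightly (Li(x) is a better estimate).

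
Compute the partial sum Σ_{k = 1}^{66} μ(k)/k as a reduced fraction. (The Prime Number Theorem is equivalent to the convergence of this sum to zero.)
Σ μ(k)/k = 316998129951549613081/19548063559901161830545

Values of μ(k) for 1 ≤ k ≤ 66: μ(1) = 1, μ(2) = -1, μ(3) = -1, μ(5) = -1, μ(6) = 1, μ(7) = -1, μ(10) = 1, μ(11) = -1, μ(13) = -1, μ(14) = 1, μ(15) = 1, μ(17) = -1, μ(19) = -1, μ(21) = 1, μ(22) = 1, μ(23) = -1, μ(26) = 1, μ(29) = -1, μ(30) = -1, μ(31) = -1, μ(33) = 1, μ(34) = 1, μ(35) = 1, μ(37) = -1, μ(38) = 1, μ(39) = 1, μ(41) = -1, μ(42) = -1, μ(43) = -1, μ(46) = 1, μ(47) = -1, μ(51) = 1, μ(53) = -1, μ(55) = 1, μ(57) = 1, μ(58) = 1, μ(59) = -1, μ(61) = -1, μ(62) = 1, μ(65) = 1, μ(66) = -1, with μ = 0 on non-squarefree integers. Summing μ(k)/k for k where μ(k) ≠ 0 gives 316998129951549613081/19548063559901161830545 ≈ 0.0162. (PNT ⟺ this sum → 0 as n → ∞.)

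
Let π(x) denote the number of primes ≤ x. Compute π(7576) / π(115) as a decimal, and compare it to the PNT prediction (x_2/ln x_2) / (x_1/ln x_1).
π(7576)/π(115) = 961/30 ≈ 32.0333;  PNT prediction ≈ 34.9935.

π(115) = 30 and π(7576) = 961, so π(7576)/π(115) ≈ 32.0333. The PNT-predicted ratio is (7576/ln(7576)) / (115/ln(115)) ≈ 34.9935. The two agree to within a few percent, as expected.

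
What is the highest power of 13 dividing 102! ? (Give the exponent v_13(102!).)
v_13(102!) = 7

Legendre's formula: v_p(n!) = Σ_{k ≥ 1} ⌊n / p^k⌋. For p = 13, n = 102, the terms are:
  ⌊102/13^1⌋ = ⌊102/13⌋ = 7
(the next term ⌊102/13^2⌋ = 0, terminating the sum). Summing: v_13(102!) = 7 = 7.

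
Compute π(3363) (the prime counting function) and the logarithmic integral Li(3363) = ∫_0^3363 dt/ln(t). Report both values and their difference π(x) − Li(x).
π(3363) = 474;  Li(3363) ≈ 487.77;  π(x) − Li(x) ≈ -13.77.

Direct count of primes ≤ 3363 gives π(3363) = 474. Numerical evaluation of the logarithmic integral gives Li(3363) ≈ 487.77. The difference π(x) − Li(x) ≈ -13.77 is typically negative for small/moderate x (Li(x) overestimates), though Littlewood's theorem shows this sign changes infinitely often.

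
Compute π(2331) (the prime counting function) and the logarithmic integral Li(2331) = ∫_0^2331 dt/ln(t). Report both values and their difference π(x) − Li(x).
π(2331) = 344;  Li(2331) ≈ 357.91;  π(x) − Li(x) ≈ -13.91.

Direct count of primes ≤ 2331 gives π(2331) = 344. Numerical evaluation of the logarithmic integral gives Li(2331) ≈ 357.91. The difference π(x) − Li(x) ≈ -13.91 is typically negative for small/moderate x (Li(x) overestimates), though Littlewood's theorem shows this sign changes infinitely often.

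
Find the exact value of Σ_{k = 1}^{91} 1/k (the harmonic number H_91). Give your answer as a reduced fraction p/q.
H_91 = 3661081314759399341652108474601318124261/718766754945489455304472257065075294400

Direct summation: H_91 = 1 + 1/2 + ... + 1/91. The least common denominator is lcm(1, ..., 91) = 718766754945489455304472257065075294400; over this denominator the numerator is 718766754945489455304472257065075294400 + 359383377472744727652236128532537647200 + 239588918315163151768157419021691764800 + 179691688736372363826118064266268823600 + 143753350989097891060894451413015058880 + 119794459157581575884078709510845882400 + 102680964992212779329210322437867899200 + 89845844368186181913059032133134411800 + 79862972771721050589385806340563921600 + 71876675494548945530447225706507529440 + 65342432267771768664042932460461390400 + 59897229578790787942039354755422941200 + 55289750380422265792651712081928868800 + 51340482496106389664605161218933949600 + 47917783663032630353631483804338352960 + 44922922184093090956529516066567205900 + 42280397349734673841439544533239723200 + 39931486385860525294692903170281960800 + 37829829207657339752866960898161857600 + 35938337747274472765223612853253764720 + 34226988330737593109736774145955966400 + 32671216133885884332021466230230695200 + 31250728475890845882803141611525012800 + 29948614789395393971019677377711470600 + 28750670197819578212178890282603011776 + 27644875190211132896325856040964434400 + 26620990923907016863128602113521307200 + 25670241248053194832302580609466974800 + 24785060515361705355326629553968113600 + 23958891831516315176815741902169176480 + 23186024353080305009821685711776622400 + 22461461092046545478264758033283602950 + 21780810755923922888014310820153796800 + 21140198674867336920719772266619861600 + 20536192998442555865842064487573579840 + 19965743192930262647346451585140980400 + 19426128512040255548769520461218251200 + 18914914603828669876433480449080928800 + 18429916793474088597550570693976289600 + 17969168873637236382611806426626882360 + 17530896462085108665962737977196958400 + 17113494165368796554868387072977983200 + 16715505928964871053592378071280820800 + 16335608066942942166010733115115347600 + 15972594554344210117877161268112784320 + 15625364237945422941401570805762506400 + 15292909679691265006478133129044155200 + 14974307394697696985509838688855735300 + 14668709284601825618458617491123985600 + 14375335098909789106089445141301505888 + 14093465783244891280479848177746574400 + 13822437595105566448162928020482217200 + 13561636885763951986876835038963684800 + 13310495461953508431564301056760653600 + 13068486453554353732808586492092278080 + 12835120624026597416151290304733487400 + 12609943069219113250955653632720619200 + 12392530257680852677663314776984056800 + 12182487371957448394991055204492801600 + 11979445915758157588407870951084588240 + 11783061556483433693515938640411070400 + 11593012176540152504910842855888311200 + 11408996110245864369912258048651988800 + 11230730546023272739132379016641801475 + 11057950076084453158530342416385773760 + 10890405377961961444007155410076898400 + 10727862014111782914992123239777243200 + 10570099337433668460359886133309930800 + 10416909491963615294267713870508337600 + 10268096499221277932921032243786789920 + 10123475421767457116964397986832046400 + 9982871596465131323673225792570490200 + 9846119930760129524718798041987332800 + 9713064256020127774384760230609125600 + 9583556732606526070726296760867670592 + 9457457301914334938216740224540464400 + 9334633181110252666291847494351627200 + 9214958396737044298775285346988144800 + 9098313353740372851955345026140193600 + 8984584436818618191305903213313441180 + 8873663641302338954376200704507102400 + 8765448231042554332981368988598479200 + 8659840421029993437403280205603316800 + 8556747082684398277434193536488991600 + 8456079469946934768287908906647944640 + 8357752964482435526796189035640410400 + 8261686838453901785108876517989371200 + 8167804033471471083005366557557673800 + 8076030954443701744994070304101969600 + 7986297277172105058938580634056392160 + 7898535768631752256093101725989838400 = 3661081314759399341652108474601318124261, so H_91 = 3661081314759399341652108474601318124261/718766754945489455304472257065075294400 (already in lowest terms) ≈ 5.09356. (The PNT-adjacent estimate ln(91) + γ ≈ 5.08808 matches within O(1/n).)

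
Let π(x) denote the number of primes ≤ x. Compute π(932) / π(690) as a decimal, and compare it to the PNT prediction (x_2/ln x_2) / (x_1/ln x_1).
π(932)/π(690) = 158/124 ≈ 1.2742;  PNT prediction ≈ 1.2913.

π(690) = 124 and π(932) = 158, so π(932)/π(690) ≈ 1.2742. The PNT-predicted ratio is (932/ln(932)) / (690/ln(690)) ≈ 1.2913. The two agree to within a few percent, as expected.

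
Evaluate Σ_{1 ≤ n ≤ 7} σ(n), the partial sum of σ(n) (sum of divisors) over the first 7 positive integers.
Σ_{n ≤ 7} σ(n) = 41

Compute σ(n) for each 1 ≤ n ≤ 7: σ(1) = 1, σ(2) = 3, σ(3) = 4, σ(4) = 7, σ(5) = 6, σ(6) = 12, σ(7) = 8. Summing all 7 values: 41. (Average order: Σ_{n ≤ x} σ(n) ~ (π²/12) x². For x = 7, (π²/12)·7² ≈ 40.30.)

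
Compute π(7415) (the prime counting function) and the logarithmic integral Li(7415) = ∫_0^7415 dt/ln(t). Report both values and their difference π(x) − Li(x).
π(7415) = 940;  Li(7415) ≈ 961.05;  π(x) − Li(x) ≈ -21.05.

Direct count of primes ≤ 7415 gives π(7415) = 940. Numerical evaluation of the logarithmic integral gives Li(7415) ≈ 961.05. The difference π(x) − Li(x) ≈ -21.05 is typically negative for small/moderate x (Li(x) overestimates), though Littlewood's theorem shows this sign changes infinitely often.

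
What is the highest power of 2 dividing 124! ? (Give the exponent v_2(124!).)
v_2(124!) = 119

Legendre's formula: v_p(n!) = Σ_{k ≥ 1} ⌊n / p^k⌋. For p = 2, n = 124, the terms are:
  ⌊124/2^1⌋ = ⌊124/2⌋ = 62
  ⌊124/2^2⌋ = ⌊124/4⌋ = 31
  ⌊124/2^3⌋ = ⌊124/8⌋ = 15
  ⌊124/2^4⌋ = ⌊124/16⌋ = 7
  ⌊124/2^5⌋ = ⌊124/32⌋ = 3
  ⌊124/2^6⌋ = ⌊124/64⌋ = 1
(the next term ⌊124/2^7⌋ = 0, terminating the sum). Summing: v_2(124!) = 62 + 31 + 15 + 7 + 3 + 1 = 119.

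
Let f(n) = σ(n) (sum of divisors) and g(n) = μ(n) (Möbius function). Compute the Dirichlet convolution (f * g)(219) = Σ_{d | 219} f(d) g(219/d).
(σ * μ)(219) = 219

Divisors of 219: [1, 3, 73, 219]. For each d | 219:
  d = 1: σ(1) · μ(219/1) = 1 · 1 = 1
  d = 3: σ(3) · μ(219/3) = 4 · -1 = -4
  d = 73: σ(73) · μ(219/73) = 74 · -1 = -74
  d = 219: σ(219) · μ(219/219) = 296 · 1 = 296
Summing: (σ * μ)(219) = 1 + -4 + -74 + 296 = 219.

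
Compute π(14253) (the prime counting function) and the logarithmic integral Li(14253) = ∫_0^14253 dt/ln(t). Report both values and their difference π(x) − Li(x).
π(14253) = 1675;  Li(14253) ≈ 1698.73;  π(x) − Li(x) ≈ -23.73.

Direct count of primes ≤ 14253 gives π(14253) = 1675. Numerical evaluation of the logarithmic integral gives Li(14253) ≈ 1698.73. The difference π(x) − Li(x) ≈ -23.73 is typically negative for small/moderate x (Li(x) overestimates), though Littlewood's theorem shows this sign changes infinitely often.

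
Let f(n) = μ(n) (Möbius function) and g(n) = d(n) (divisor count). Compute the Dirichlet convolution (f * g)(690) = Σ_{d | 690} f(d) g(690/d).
(μ * d)(690) = 1

Divisors of 690: [1, 2, 3, 5, 6, 10, 15, 23, 30, 46, 69, 115, 138, 230, 345, 690]. For each d | 690:
  d = 1: μ(1) · d(690/1) = 1 · 16 = 16
  d = 2: μ(2) · d(690/2) = -1 · 8 = -8
  d = 3: μ(3) · d(690/3) = -1 · 8 = -8
  d = 5: μ(5) · d(690/5) = -1 · 8 = -8
  d = 6: μ(6) · d(690/6) = 1 · 4 = 4
  d = 10: μ(10) · d(690/10) = 1 · 4 = 4
  d = 15: μ(15) · d(690/15) = 1 · 4 = 4
  d = 23: μ(23) · d(690/23) = -1 · 8 = -8
  d = 30: μ(30) · d(690/30) = -1 · 2 = -2
  d = 46: μ(46) · d(690/46) = 1 · 4 = 4
  d = 69: μ(69) · d(690/69) = 1 · 4 = 4
  d = 115: μ(115) · d(690/115) = 1 · 4 = 4
  d = 138: μ(138) · d(690/138) = -1 · 2 = -2
  d = 230: μ(230) · d(690/230) = -1 · 2 = -2
  d = 345: μ(345) · d(690/345) = -1 · 2 = -2
  d = 690: μ(690) · d(690/690) = 1 · 1 = 1
Summing: (μ * d)(690) = 16 + -8 + -8 + -8 + 4 + 4 + 4 + -8 + -2 + 4 + 4 + 4 + -2 + -2 + -2 + 1 = 1.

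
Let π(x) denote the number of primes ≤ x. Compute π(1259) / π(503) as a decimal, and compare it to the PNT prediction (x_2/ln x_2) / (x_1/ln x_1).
π(1259)/π(503) = 205/96 ≈ 2.1354;  PNT prediction ≈ 2.1813.

π(503) = 96 and π(1259) = 205, so π(1259)/π(503) ≈ 2.1354. The PNT-predicted ratio is (1259/ln(1259)) / (503/ln(503)) ≈ 2.1813. The two agree to within a few percent, as expected.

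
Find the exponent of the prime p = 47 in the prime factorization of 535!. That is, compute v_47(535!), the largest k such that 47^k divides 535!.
v_47(535!) = 11

Legendre's formula: v_p(n!) = Σ_{k ≥ 1} ⌊n / p^k⌋. For p = 47, n = 535, the terms are:
  ⌊535/47^1⌋ = ⌊535/47⌋ = 11
(the next term ⌊535/47^2⌋ = 0, terminating the sum). Summing: v_47(535!) = 11 = 11.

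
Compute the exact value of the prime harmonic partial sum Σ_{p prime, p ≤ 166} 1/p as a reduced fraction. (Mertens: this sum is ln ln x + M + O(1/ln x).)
Σ 1/p = 10988187442690106858194788089546541159451476081371138484805233167/5766152219975951659023630035336134306565384015606066319856068810

π(166) = 38, so the primes ≤ 166 are [2, 3, 5, 7, 11, 13, 17, 19, 23, 29, 31, 37, 41, 43, 47, 53, 59, 61, 67, 71, 73, 79, 83, 89, 97, 101, 103, 107, 109, 113, 127, 131, 137, 139, 149, 151, 157, 163]. Summing 1/p over these primes: 10988187442690106858194788089546541159451476081371138484805233167/5766152219975951659023630035336134306565384015606066319856068810 ≈ 1.9056. Mertens estimate ln ln(166) + 0.2615 ≈ 1.8931.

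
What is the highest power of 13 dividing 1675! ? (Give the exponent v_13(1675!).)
v_13(1675!) = 137

Legendre's formula: v_p(n!) = Σ_{k ≥ 1} ⌊n / p^k⌋. For p = 13, n = 1675, the terms are:
  ⌊1675/13^1⌋ = ⌊1675/13⌋ = 128
  ⌊1675/13^2⌋ = ⌊1675/169⌋ = 9
(the next term ⌊1675/13^3⌋ = 0, terminating the sum). Summing: v_13(1675!) = 128 + 9 = 137.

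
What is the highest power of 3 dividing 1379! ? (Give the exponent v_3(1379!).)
v_3(1379!) = 686

Legendre's formula: v_p(n!) = Σ_{k ≥ 1} ⌊n / p^k⌋. For p = 3, n = 1379, the terms are:
  ⌊1379/3^1⌋ = ⌊1379/3⌋ = 459
  ⌊1379/3^2⌋ = ⌊1379/9⌋ = 153
  ⌊1379/3^3⌋ = ⌊1379/27⌋ = 51
  ⌊1379/3^4⌋ = ⌊1379/81⌋ = 17
  ⌊1379/3^5⌋ = ⌊1379/243⌋ = 5
  ⌊1379/3^6⌋ = ⌊1379/729⌋ = 1
(the next term ⌊1379/3^7⌋ = 0, terminating the sum). Summing: v_3(1379!) = 459 + 153 + 51 + 17 + 5 + 1 = 686.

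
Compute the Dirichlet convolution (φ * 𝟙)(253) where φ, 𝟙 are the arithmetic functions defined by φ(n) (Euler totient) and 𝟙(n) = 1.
(φ * 𝟙)(253) = 253

Divisors of 253: [1, 11, 23, 253]. For each d | 253:
  d = 1: φ(1) · 𝟙(253/1) = 1 · 1 = 1
  d = 11: φ(11) · 𝟙(253/11) = 10 · 1 = 10
  d = 23: φ(23) · 𝟙(253/23) = 22 · 1 = 22
  d = 253: φ(253) · 𝟙(253/253) = 220 · 1 = 220
Summing: (φ * 𝟙)(253) = 1 + 10 + 22 + 220 = 253.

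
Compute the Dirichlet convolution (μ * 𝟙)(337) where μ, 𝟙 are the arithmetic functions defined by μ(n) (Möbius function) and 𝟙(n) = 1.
(μ * 𝟙)(337) = 0

Divisors of 337: [1, 337]. For each d | 337:
  d = 1: μ(1) · 𝟙(337/1) = 1 · 1 = 1
  d = 337: μ(337) · 𝟙(337/337) = -1 · 1 = -1
Summing: (μ * 𝟙)(337) = 1 + -1 = 0.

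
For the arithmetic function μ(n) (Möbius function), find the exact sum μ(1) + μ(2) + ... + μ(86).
Σ_{n ≤ 86} μ(n) = -2

Compute μ(n) for each 1 ≤ n ≤ 86: μ(1) = 1, μ(2) = -1, μ(3) = -1, μ(4) = 0, μ(5) = -1, μ(6) = 1, μ(7) = -1, μ(8) = 0, μ(9) = 0, μ(10) = 1, μ(11) = -1, μ(12) = 0, μ(13) = -1, μ(14) = 1, μ(15) = 1, μ(16) = 0, μ(17) = -1, μ(18) = 0, μ(19) = -1, μ(20) = 0, μ(21) = 1, μ(22) = 1, μ(23) = -1, μ(24) = 0, μ(25) = 0, μ(26) = 1, μ(27) = 0, μ(28) = 0, μ(29) = -1, μ(30) = -1, μ(31) = -1, μ(32) = 0, μ(33) = 1, μ(34) = 1, μ(35) = 1, μ(36) = 0, μ(37) = -1, μ(38) = 1, μ(39) = 1, μ(40) = 0, μ(41) = -1, μ(42) = -1, μ(43) = -1, μ(44) = 0, μ(45) = 0, μ(46) = 1, μ(47) = -1, μ(48) = 0, μ(49) = 0, μ(50) = 0, μ(51) = 1, μ(52) = 0, μ(53) = -1, μ(54) = 0, μ(55) = 1, μ(56) = 0, μ(57) = 1, μ(58) = 1, μ(59) = -1, μ(60) = 0, μ(61) = -1, μ(62) = 1, μ(63) = 0, μ(64) = 0, μ(65) = 1, μ(66) = -1, μ(67) = -1, μ(68) = 0, μ(69) = 1, μ(70) = -1, μ(71) = -1, μ(72) = 0, μ(73) = -1, μ(74) = 1, μ(75) = 0, μ(76) = 0, μ(77) = 1, μ(78) = -1, μ(79) = -1, μ(80) = 0, μ(81) = 0, μ(82) = 1, μ(83) = -1, μ(84) = 0, μ(85) = 1, μ(86) = 1. Summing all 86 values: -2. (Mertens function M(x) = Σ_{n ≤ x} μ(n); on average M(x) should be small (PNT ⟺ M(x) = o(x)).)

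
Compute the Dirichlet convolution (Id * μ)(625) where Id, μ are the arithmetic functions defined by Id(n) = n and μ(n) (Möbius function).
(Id * μ)(625) = 500

Divisors of 625: [1, 5, 25, 125, 625]. For each d | 625:
  d = 1: Id(1) · μ(625/1) = 1 · 0 = 0
  d = 5: Id(5) · μ(625/5) = 5 · 0 = 0
  d = 25: Id(25) · μ(625/25) = 25 · 0 = 0
  d = 125: Id(125) · μ(625/125) = 125 · -1 = -125
  d = 625: Id(625) · μ(625/625) = 625 · 1 = 625
Summing: (Id * μ)(625) = 0 + 0 + 0 + -125 + 625 = 500.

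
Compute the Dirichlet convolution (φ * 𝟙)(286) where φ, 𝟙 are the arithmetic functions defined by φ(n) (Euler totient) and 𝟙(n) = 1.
(φ * 𝟙)(286) = 286

Divisors of 286: [1, 2, 11, 13, 22, 26, 143, 286]. For each d | 286:
  d = 1: φ(1) · 𝟙(286/1) = 1 · 1 = 1
  d = 2: φ(2) · 𝟙(286/2) = 1 · 1 = 1
  d = 11: φ(11) · 𝟙(286/11) = 10 · 1 = 10
  d = 13: φ(13) · 𝟙(286/13) = 12 · 1 = 12
  d = 22: φ(22) · 𝟙(286/22) = 10 · 1 = 10
  d = 26: φ(26) · 𝟙(286/26) = 12 · 1 = 12
  d = 143: φ(143) · 𝟙(286/143) = 120 · 1 = 120
  d = 286: φ(286) · 𝟙(286/286) = 120 · 1 = 120
Summing: (φ * 𝟙)(286) = 1 + 1 + 10 + 12 + 10 + 12 + 120 + 120 = 286.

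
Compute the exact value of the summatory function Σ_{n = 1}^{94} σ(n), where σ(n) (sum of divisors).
Σ_{n ≤ 94} σ(n) = 7285

Compute σ(n) for each 1 ≤ n ≤ 94: σ(1) = 1, σ(2) = 3, σ(3) = 4, σ(4) = 7, σ(5) = 6, σ(6) = 12, σ(7) = 8, σ(8) = 15, σ(9) = 13, σ(10) = 18, σ(11) = 12, σ(12) = 28, σ(13) = 14, σ(14) = 24, σ(15) = 24, σ(16) = 31, σ(17) = 18, σ(18) = 39, σ(19) = 20, σ(20) = 42, σ(21) = 32, σ(22) = 36, σ(23) = 24, σ(24) = 60, σ(25) = 31, σ(26) = 42, σ(27) = 40, σ(28) = 56, σ(29) = 30, σ(30) = 72, σ(31) = 32, σ(32) = 63, σ(33) = 48, σ(34) = 54, σ(35) = 48, σ(36) = 91, σ(37) = 38, σ(38) = 60, σ(39) = 56, σ(40) = 90, σ(41) = 42, σ(42) = 96, σ(43) = 44, σ(44) = 84, σ(45) = 78, σ(46) = 72, σ(47) = 48, σ(48) = 124, σ(49) = 57, σ(50) = 93, σ(51) = 72, σ(52) = 98, σ(53) = 54, σ(54) = 120, σ(55) = 72, σ(56) = 120, σ(57) = 80, σ(58) = 90, σ(59) = 60, σ(60) = 168, σ(61) = 62, σ(62) = 96, σ(63) = 104, σ(64) = 127, σ(65) = 84, σ(66) = 144, σ(67) = 68, σ(68) = 126, σ(69) = 96, σ(70) = 144, σ(71) = 72, σ(72) = 195, σ(73) = 74, σ(74) = 114, σ(75) = 124, σ(76) = 140, σ(77) = 96, σ(78) = 168, σ(79) = 80, σ(80) = 186, σ(81) = 121, σ(82) = 126, σ(83) = 84, σ(84) = 224, σ(85) = 108, σ(86) = 132, σ(87) = 120, σ(88) = 180, σ(89) = 90, σ(90) = 234, σ(91) = 112, σ(92) = 168, σ(93) = 128, σ(94) = 144. Summing all 94 values: 7285. (Average order: Σ_{n ≤ x} σ(n) ~ (π²/12) x². For x = 94, (π²/12)·94² ≈ 7267.32.)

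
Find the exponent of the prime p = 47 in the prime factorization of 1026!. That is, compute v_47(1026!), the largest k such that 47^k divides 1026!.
v_47(1026!) = 21

Legendre's formula: v_p(n!) = Σ_{k ≥ 1} ⌊n / p^k⌋. For p = 47, n = 1026, the terms are:
  ⌊1026/47^1⌋ = ⌊1026/47⌋ = 21
(the next term ⌊1026/47^2⌋ = 0, terminating the sum). Summing: v_47(1026!) = 21 = 21.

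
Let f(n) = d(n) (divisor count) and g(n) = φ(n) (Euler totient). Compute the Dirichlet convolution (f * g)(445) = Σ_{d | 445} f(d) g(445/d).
(d * φ)(445) = 540

Divisors of 445: [1, 5, 89, 445]. For each d | 445:
  d = 1: d(1) · φ(445/1) = 1 · 352 = 352
  d = 5: d(5) · φ(445/5) = 2 · 88 = 176
  d = 89: d(89) · φ(445/89) = 2 · 4 = 8
  d = 445: d(445) · φ(445/445) = 4 · 1 = 4
Summing: (d * φ)(445) = 352 + 176 + 8 + 4 = 540.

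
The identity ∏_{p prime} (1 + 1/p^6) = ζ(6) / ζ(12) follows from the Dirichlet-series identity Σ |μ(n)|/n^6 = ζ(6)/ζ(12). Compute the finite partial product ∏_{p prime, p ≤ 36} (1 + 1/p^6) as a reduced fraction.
∏ = 27817995139941732182652708678753385001734002671757520/27350499395438163022926501194256392285250955967934357

The primes p ≤ 36 are [2, 3, 5, 7, 11, 13, 17, 19, 23, 29, 31]. For each, (1 + 1/p^6) = (p^6 + 1)/p^6. Multiplying these fractions over p ∈ [2, 3, 5, 7, 11, 13, 17, 19, 23, 29, 31] gives 27817995139941732182652708678753385001734002671757520/27350499395438163022926501194256392285250955967934357. (In the limit P → ∞ this tends to ζ(6)/ζ(12).)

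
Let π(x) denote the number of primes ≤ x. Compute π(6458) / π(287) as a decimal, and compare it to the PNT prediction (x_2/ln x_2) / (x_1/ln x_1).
π(6458)/π(287) = 838/61 ≈ 13.7377;  PNT prediction ≈ 14.5158.

π(287) = 61 and π(6458) = 838, so π(6458)/π(287) ≈ 13.7377. The PNT-predicted ratio is (6458/ln(6458)) / (287/ln(287)) ≈ 14.5158. The two agree to within a few percent, as expected.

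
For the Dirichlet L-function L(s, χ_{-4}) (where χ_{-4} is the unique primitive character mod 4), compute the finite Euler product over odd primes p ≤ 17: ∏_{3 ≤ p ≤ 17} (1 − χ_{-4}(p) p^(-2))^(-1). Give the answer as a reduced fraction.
∏ = 41368327/44974080

The odd primes p ≤ 17 are [3, 5, 7, 11, 13, 17]. For each, χ(p) = 1 if p ≡ 1 mod 4, χ(p) = −1 if p ≡ 3 mod 4. Taking (1 − χ(p)/p^2)^(-1) = p^2/(p^2 − χ(p)): (1 − (-1)/3^2)^(-1) · (1 − (1)/5^2)^(-1) · (1 − (-1)/7^2)^(-1) · (1 − (-1)/11^2)^(-1) · (1 − (1)/13^2)^(-1) · (1 − (1)/17^2)^(-1) = 41368327/44974080.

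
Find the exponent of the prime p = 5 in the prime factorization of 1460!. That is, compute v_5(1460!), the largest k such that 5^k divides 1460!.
v_5(1460!) = 363

Legendre's formula: v_p(n!) = Σ_{k ≥ 1} ⌊n / p^k⌋. For p = 5, n = 1460, the terms are:
  ⌊1460/5^1⌋ = ⌊1460/5⌋ = 292
  ⌊1460/5^2⌋ = ⌊1460/25⌋ = 58
  ⌊1460/5^3⌋ = ⌊1460/125⌋ = 11
  ⌊1460/5^4⌋ = ⌊1460/625⌋ = 2
(the next term ⌊1460/5^5⌋ = 0, terminating the sum). Summing: v_5(1460!) = 292 + 58 + 11 + 2 = 363.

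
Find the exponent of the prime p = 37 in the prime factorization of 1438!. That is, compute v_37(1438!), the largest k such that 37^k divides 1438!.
v_37(1438!) = 39

Legendre's formula: v_p(n!) = Σ_{k ≥ 1} ⌊n / p^k⌋. For p = 37, n = 1438, the terms are:
  ⌊1438/37^1⌋ = ⌊1438/37⌋ = 38
  ⌊1438/37^2⌋ = ⌊1438/1369⌋ = 1
(the next term ⌊1438/37^3⌋ = 0, terminating the sum). Summing: v_37(1438!) = 38 + 1 = 39.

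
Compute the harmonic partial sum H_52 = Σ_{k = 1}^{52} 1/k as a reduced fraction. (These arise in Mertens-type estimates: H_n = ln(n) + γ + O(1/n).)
H_52 = 14063600165435720745359/3099044504245996706400

Direct summation: H_52 = 1 + 1/2 + ... + 1/52. The least common denominator is lcm(1, ..., 52) = 3099044504245996706400; over this denominator the numerator is 3099044504245996706400 + 1549522252122998353200 + 1033014834748665568800 + 774761126061499176600 + 619808900849199341280 + 516507417374332784400 + 442720643463713815200 + 387380563030749588300 + 344338278249555189600 + 309904450424599670640 + 281731318567817882400 + 258253708687166392200 + 238388038788153592800 + 221360321731856907600 + 206602966949733113760 + 193690281515374794150 + 182296735543882159200 + 172169139124777594800 + 163107605486631405600 + 154952225212299835320 + 147573547821237938400 + 140865659283908941200 + 134741065401999856800 + 129126854343583196100 + 123961780169839868256 + 119194019394076796400 + 114779426083185063200 + 110680160865928453800 + 106863603594689541600 + 103301483474866556880 + 99969177556322474400 + 96845140757687397075 + 93910439522605960800 + 91148367771941079600 + 88544128692742763040 + 86084569562388797400 + 83757959574216127200 + 81553802743315702800 + 79462679596051197600 + 77476112606149917660 + 75586451323073090400 + 73786773910618969200 + 72070802424325504800 + 70432829641954470600 + 68867655649911037920 + 67370532700999928400 + 65937117111616951200 + 64563427171791598050 + 63245806209101973600 + 61980890084919934128 + 60765578514627386400 + 59597009697038398200 = 14063600165435720745359, so H_52 = 14063600165435720745359/3099044504245996706400 (already in lowest terms) ≈ 4.53804. (The PNT-adjacent estimate ln(52) + γ ≈ 4.52846 matches within O(1/n).)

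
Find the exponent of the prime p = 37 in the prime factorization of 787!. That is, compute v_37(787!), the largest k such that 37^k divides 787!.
v_37(787!) = 21

Legendre's formula: v_p(n!) = Σ_{k ≥ 1} ⌊n / p^k⌋. For p = 37, n = 787, the terms are:
  ⌊787/37^1⌋ = ⌊787/37⌋ = 21
(the next term ⌊787/37^2⌋ = 0, terminating the sum). Summing: v_37(787!) = 21 = 21.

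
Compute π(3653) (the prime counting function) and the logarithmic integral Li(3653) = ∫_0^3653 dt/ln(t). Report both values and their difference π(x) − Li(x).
π(3653) = 510;  Li(3653) ≈ 523.30;  π(x) − Li(x) ≈ -13.30.

Direct count of primes ≤ 3653 gives π(3653) = 510. Numerical evaluation of the logarithmic integral gives Li(3653) ≈ 523.30. The difference π(x) − Li(x) ≈ -13.30 is typically negative for small/moderate x (Li(x) overestimates), though Littlewood's theorem shows this sign changes infinitely often.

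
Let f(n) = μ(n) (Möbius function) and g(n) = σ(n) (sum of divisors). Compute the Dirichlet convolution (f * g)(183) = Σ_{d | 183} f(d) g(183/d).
(μ * σ)(183) = 183

Divisors of 183: [1, 3, 61, 183]. For each d | 183:
  d = 1: μ(1) · σ(183/1) = 1 · 248 = 248
  d = 3: μ(3) · σ(183/3) = -1 · 62 = -62
  d = 61: μ(61) · σ(183/61) = -1 · 4 = -4
  d = 183: μ(183) · σ(183/183) = 1 · 1 = 1
Summing: (μ * σ)(183) = 248 + -62 + -4 + 1 = 183.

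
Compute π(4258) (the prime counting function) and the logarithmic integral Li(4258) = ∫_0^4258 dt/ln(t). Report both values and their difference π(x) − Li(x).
π(4258) = 583;  Li(4258) ≈ 596.35;  π(x) − Li(x) ≈ -13.35.

Direct count of primes ≤ 4258 gives π(4258) = 583. Numerical evaluation of the logarithmic integral gives Li(4258) ≈ 596.35. The difference π(x) − Li(x) ≈ -13.35 is typically negative for small/moderate x (Li(x) overestimates), though Littlewood's theorem shows this sign changes infinitely often.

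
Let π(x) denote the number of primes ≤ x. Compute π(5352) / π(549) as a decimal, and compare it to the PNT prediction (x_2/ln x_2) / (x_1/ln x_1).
π(5352)/π(549) = 708/101 ≈ 7.0099;  PNT prediction ≈ 7.1629.

π(549) = 101 and π(5352) = 708, so π(5352)/π(549) ≈ 7.0099. The PNT-predicted ratio is (5352/ln(5352)) / (549/ln(549)) ≈ 7.1629. The two agree to within a few percent, as expected.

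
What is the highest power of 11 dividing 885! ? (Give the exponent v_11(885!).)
v_11(885!) = 87

Legendre's formula: v_p(n!) = Σ_{k ≥ 1} ⌊n / p^k⌋. For p = 11, n = 885, the terms are:
  ⌊885/11^1⌋ = ⌊885/11⌋ = 80
  ⌊885/11^2⌋ = ⌊885/121⌋ = 7
(the next term ⌊885/11^3⌋ = 0, terminating the sum). Summing: v_11(885!) = 80 + 7 = 87.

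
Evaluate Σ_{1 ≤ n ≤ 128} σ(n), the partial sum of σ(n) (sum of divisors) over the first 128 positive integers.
Σ_{n ≤ 128} σ(n) = 13535

Compute σ(n) for each 1 ≤ n ≤ 128: σ(1) = 1, σ(2) = 3, σ(3) = 4, σ(4) = 7, σ(5) = 6, σ(6) = 12, σ(7) = 8, σ(8) = 15, σ(9) = 13, σ(10) = 18, σ(11) = 12, σ(12) = 28, σ(13) = 14, σ(14) = 24, σ(15) = 24, σ(16) = 31, σ(17) = 18, σ(18) = 39, σ(19) = 20, σ(20) = 42, σ(21) = 32, σ(22) = 36, σ(23) = 24, σ(24) = 60, σ(25) = 31, σ(26) = 42, σ(27) = 40, σ(28) = 56, σ(29) = 30, σ(30) = 72, σ(31) = 32, σ(32) = 63, σ(33) = 48, σ(34) = 54, σ(35) = 48, σ(36) = 91, σ(37) = 38, σ(38) = 60, σ(39) = 56, σ(40) = 90, σ(41) = 42, σ(42) = 96, σ(43) = 44, σ(44) = 84, σ(45) = 78, σ(46) = 72, σ(47) = 48, σ(48) = 124, σ(49) = 57, σ(50) = 93, σ(51) = 72, σ(52) = 98, σ(53) = 54, σ(54) = 120, σ(55) = 72, σ(56) = 120, σ(57) = 80, σ(58) = 90, σ(59) = 60, σ(60) = 168, σ(61) = 62, σ(62) = 96, σ(63) = 104, σ(64) = 127, σ(65) = 84, σ(66) = 144, σ(67) = 68, σ(68) = 126, σ(69) = 96, σ(70) = 144, σ(71) = 72, σ(72) = 195, σ(73) = 74, σ(74) = 114, σ(75) = 124, σ(76) = 140, σ(77) = 96, σ(78) = 168, σ(79) = 80, σ(80) = 186, σ(81) = 121, σ(82) = 126, σ(83) = 84, σ(84) = 224, σ(85) = 108, σ(86) = 132, σ(87) = 120, σ(88) = 180, σ(89) = 90, σ(90) = 234, σ(91) = 112, σ(92) = 168, σ(93) = 128, σ(94) = 144, σ(95) = 120, σ(96) = 252, σ(97) = 98, σ(98) = 171, σ(99) = 156, σ(100) = 217, σ(101) = 102, σ(102) = 216, σ(103) = 104, σ(104) = 210, σ(105) = 192, σ(106) = 162, σ(107) = 108, σ(108) = 280, σ(109) = 110, σ(110) = 216, σ(111) = 152, σ(112) = 248, σ(113) = 114, σ(114) = 240, σ(115) = 144, σ(116) = 210, σ(117) = 182, σ(118) = 180, σ(119) = 144, σ(120) = 360, σ(121) = 133, σ(122) = 186, σ(123) = 168, σ(124) = 224, σ(125) = 156, σ(126) = 312, σ(127) = 128, σ(128) = 255. Summing all 128 values: 13535. (Average order: Σ_{n ≤ x} σ(n) ~ (π²/12) x². For x = 128, (π²/12)·128² ≈ 13475.30.)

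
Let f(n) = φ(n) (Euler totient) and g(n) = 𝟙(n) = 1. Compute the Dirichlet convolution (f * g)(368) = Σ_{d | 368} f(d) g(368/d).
(φ * 𝟙)(368) = 368

Divisors of 368: [1, 2, 4, 8, 16, 23, 46, 92, 184, 368]. For each d | 368:
  d = 1: φ(1) · 𝟙(368/1) = 1 · 1 = 1
  d = 2: φ(2) · 𝟙(368/2) = 1 · 1 = 1
  d = 4: φ(4) · 𝟙(368/4) = 2 · 1 = 2
  d = 8: φ(8) · 𝟙(368/8) = 4 · 1 = 4
  d = 16: φ(16) · 𝟙(368/16) = 8 · 1 = 8
  d = 23: φ(23) · 𝟙(368/23) = 22 · 1 = 22
  d = 46: φ(46) · 𝟙(368/46) = 22 · 1 = 22
  d = 92: φ(92) · 𝟙(368/92) = 44 · 1 = 44
  d = 184: φ(184) · 𝟙(368/184) = 88 · 1 = 88
  d = 368: φ(368) · 𝟙(368/368) = 176 · 1 = 176
Summing: (φ * 𝟙)(368) = 1 + 1 + 2 + 4 + 8 + 22 + 22 + 44 + 88 + 176 = 368.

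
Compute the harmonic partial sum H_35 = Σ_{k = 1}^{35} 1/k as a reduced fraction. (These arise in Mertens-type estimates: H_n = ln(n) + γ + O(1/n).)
H_35 = 54437269998109/13127595717600

Direct summation: H_35 = 1 + 1/2 + ... + 1/35. The least common denominator is lcm(1, ..., 35) = 144403552893600; over this denominator the numerator is 144403552893600 + 72201776446800 + 48134517631200 + 36100888223400 + 28880710578720 + 24067258815600 + 20629078984800 + 18050444111700 + 16044839210400 + 14440355289360 + 13127595717600 + 12033629407800 + 11107965607200 + 10314539492400 + 9626903526240 + 9025222055850 + 8494326640800 + 8022419605200 + 7600186994400 + 7220177644680 + 6876359661600 + 6563797858800 + 6278415343200 + 6016814703900 + 5776142115744 + 5553982803600 + 5348279736800 + 5157269746200 + 4979432858400 + 4813451763120 + 4658179125600 + 4512611027925 + 4375865239200 + 4247163320400 + 4125815796960 = 598809969979199, so H_35 = 598809969979199/144403552893600; reducing by gcd(598809969979199, 144403552893600) = 11 gives 54437269998109/13127595717600 ≈ 4.14678. (The PNT-adjacent estimate ln(35) + γ ≈ 4.13256 matches within O(1/n).)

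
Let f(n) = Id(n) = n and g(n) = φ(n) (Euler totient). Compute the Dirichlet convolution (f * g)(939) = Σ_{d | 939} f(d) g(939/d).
(Id * φ)(939) = 3125

Divisors of 939: [1, 3, 313, 939]. For each d | 939:
  d = 1: Id(1) · φ(939/1) = 1 · 624 = 624
  d = 3: Id(3) · φ(939/3) = 3 · 312 = 936
  d = 313: Id(313) · φ(939/313) = 313 · 2 = 626
  d = 939: Id(939) · φ(939/939) = 939 · 1 = 939
Summing: (Id * φ)(939) = 624 + 936 + 626 + 939 = 3125.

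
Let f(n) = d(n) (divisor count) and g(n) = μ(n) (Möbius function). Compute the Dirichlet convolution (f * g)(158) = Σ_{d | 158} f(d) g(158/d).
(d * μ)(158) = 1

Divisors of 158: [1, 2, 79, 158]. For each d | 158:
  d = 1: d(1) · μ(158/1) = 1 · 1 = 1
  d = 2: d(2) · μ(158/2) = 2 · -1 = -2
  d = 79: d(79) · μ(158/79) = 2 · -1 = -2
  d = 158: d(158) · μ(158/158) = 4 · 1 = 4
Summing: (d * μ)(158) = 1 + -2 + -2 + 4 = 1.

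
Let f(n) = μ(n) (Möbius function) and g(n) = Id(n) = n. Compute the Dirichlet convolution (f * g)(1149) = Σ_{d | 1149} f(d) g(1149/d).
(μ * Id)(1149) = 764

Divisors of 1149: [1, 3, 383, 1149]. For each d | 1149:
  d = 1: μ(1) · Id(1149/1) = 1 · 1149 = 1149
  d = 3: μ(3) · Id(1149/3) = -1 · 383 = -383
  d = 383: μ(383) · Id(1149/383) = -1 · 3 = -3
  d = 1149: μ(1149) · Id(1149/1149) = 1 · 1 = 1
Summing: (μ * Id)(1149) = 1149 + -383 + -3 + 1 = 764.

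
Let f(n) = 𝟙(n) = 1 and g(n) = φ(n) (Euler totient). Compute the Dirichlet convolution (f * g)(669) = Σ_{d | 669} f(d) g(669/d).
(𝟙 * φ)(669) = 669

Divisors of 669: [1, 3, 223, 669]. For each d | 669:
  d = 1: 𝟙(1) · φ(669/1) = 1 · 444 = 444
  d = 3: 𝟙(3) · φ(669/3) = 1 · 222 = 222
  d = 223: 𝟙(223) · φ(669/223) = 1 · 2 = 2
  d = 669: 𝟙(669) · φ(669/669) = 1 · 1 = 1
Summing: (𝟙 * φ)(669) = 444 + 222 + 2 + 1 = 669.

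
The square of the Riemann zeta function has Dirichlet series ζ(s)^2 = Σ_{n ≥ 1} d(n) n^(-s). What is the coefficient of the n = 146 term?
d(146) = 4

ζ(s)^2 = (Σ 1/m^s)(Σ 1/k^s). The coefficient of 1/n^s in the product is the number of ordered pairs (m, k) with mk = n, which equals d(n). For n = 146, divisors are [1, 2, 73, 146], so d(146) = 4.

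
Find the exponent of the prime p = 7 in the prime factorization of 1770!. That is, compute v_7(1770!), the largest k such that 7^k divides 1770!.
v_7(1770!) = 293

Legendre's formula: v_p(n!) = Σ_{k ≥ 1} ⌊n / p^k⌋. For p = 7, n = 1770, the terms are:
  ⌊1770/7^1⌋ = ⌊1770/7⌋ = 252
  ⌊1770/7^2⌋ = ⌊1770/49⌋ = 36
  ⌊1770/7^3⌋ = ⌊1770/343⌋ = 5
(the next term ⌊1770/7^4⌋ = 0, terminating the sum). Summing: v_7(1770!) = 252 + 36 + 5 = 293.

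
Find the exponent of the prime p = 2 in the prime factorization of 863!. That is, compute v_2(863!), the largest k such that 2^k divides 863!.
v_2(863!) = 855

Legendre's formula: v_p(n!) = Σ_{k ≥ 1} ⌊n / p^k⌋. For p = 2, n = 863, the terms are:
  ⌊863/2^1⌋ = ⌊863/2⌋ = 431
  ⌊863/2^2⌋ = ⌊863/4⌋ = 215
  ⌊863/2^3⌋ = ⌊863/8⌋ = 107
  ⌊863/2^4⌋ = ⌊863/16⌋ = 53
  ⌊863/2^5⌋ = ⌊863/32⌋ = 26
  ⌊863/2^6⌋ = ⌊863/64⌋ = 13
  ⌊863/2^7⌋ = ⌊863/128⌋ = 6
  ⌊863/2^8⌋ = ⌊863/256⌋ = 3
  ⌊863/2^9⌋ = ⌊863/512⌋ = 1
(the next term ⌊863/2^10⌋ = 0, terminating the sum). Summing: v_2(863!) = 431 + 215 + 107 + 53 + 26 + 13 + 6 + 3 + 1 = 855.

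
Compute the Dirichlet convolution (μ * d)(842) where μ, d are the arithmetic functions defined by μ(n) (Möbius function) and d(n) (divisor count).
(μ * d)(842) = 1

Divisors of 842: [1, 2, 421, 842]. For each d | 842:
  d = 1: μ(1) · d(842/1) = 1 · 4 = 4
  d = 2: μ(2) · d(842/2) = -1 · 2 = -2
  d = 421: μ(421) · d(842/421) = -1 · 2 = -2
  d = 842: μ(842) · d(842/842) = 1 · 1 = 1
Summing: (μ * d)(842) = 4 + -2 + -2 + 1 = 1.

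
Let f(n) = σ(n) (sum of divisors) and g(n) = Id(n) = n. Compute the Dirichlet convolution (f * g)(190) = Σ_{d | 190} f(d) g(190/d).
(σ * Id)(190) = 2145

Divisors of 190: [1, 2, 5, 10, 19, 38, 95, 190]. For each d | 190:
  d = 1: σ(1) · Id(190/1) = 1 · 190 = 190
  d = 2: σ(2) · Id(190/2) = 3 · 95 = 285
  d = 5: σ(5) · Id(190/5) = 6 · 38 = 228
  d = 10: σ(10) · Id(190/10) = 18 · 19 = 342
  d = 19: σ(19) · Id(190/19) = 20 · 10 = 200
  d = 38: σ(38) · Id(190/38) = 60 · 5 = 300
  d = 95: σ(95) · Id(190/95) = 120 · 2 = 240
  d = 190: σ(190) · Id(190/190) = 360 · 1 = 360
Summing: (σ * Id)(190) = 190 + 285 + 228 + 342 + 200 + 300 + 240 + 360 = 2145.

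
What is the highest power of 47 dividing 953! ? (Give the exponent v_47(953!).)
v_47(953!) = 20

Legendre's formula: v_p(n!) = Σ_{k ≥ 1} ⌊n / p^k⌋. For p = 47, n = 953, the terms are:
  ⌊953/47^1⌋ = ⌊953/47⌋ = 20
(the next term ⌊953/47^2⌋ = 0, terminating the sum). Summing: v_47(953!) = 20 = 20.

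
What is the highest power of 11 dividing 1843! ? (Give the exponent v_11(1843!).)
v_11(1843!) = 183

Legendre's formula: v_p(n!) = Σ_{k ≥ 1} ⌊n / p^k⌋. For p = 11, n = 1843, the terms are:
  ⌊1843/11^1⌋ = ⌊1843/11⌋ = 167
  ⌊1843/11^2⌋ = ⌊1843/121⌋ = 15
  ⌊1843/11^3⌋ = ⌊1843/1331⌋ = 1
(the next term ⌊1843/11^4⌋ = 0, terminating the sum). Summing: v_11(1843!) = 167 + 15 + 1 = 183.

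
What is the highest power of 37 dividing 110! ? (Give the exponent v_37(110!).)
v_37(110!) = 2

Legendre's formula: v_p(n!) = Σ_{k ≥ 1} ⌊n / p^k⌋. For p = 37, n = 110, the terms are:
  ⌊110/37^1⌋ = ⌊110/37⌋ = 2
(the next term ⌊110/37^2⌋ = 0, terminating the sum). Summing: v_37(110!) = 2 = 2.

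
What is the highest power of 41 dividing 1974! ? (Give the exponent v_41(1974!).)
v_41(1974!) = 49

Legendre's formula: v_p(n!) = Σ_{k ≥ 1} ⌊n / p^k⌋. For p = 41, n = 1974, the terms are:
  ⌊1974/41^1⌋ = ⌊1974/41⌋ = 48
  ⌊1974/41^2⌋ = ⌊1974/1681⌋ = 1
(the next term ⌊1974/41^3⌋ = 0, terminating the sum). Summing: v_41(1974!) = 48 + 1 = 49.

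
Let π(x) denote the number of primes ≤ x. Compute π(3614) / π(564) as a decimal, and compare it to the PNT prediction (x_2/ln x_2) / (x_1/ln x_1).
π(3614)/π(564) = 505/103 ≈ 4.9029;  PNT prediction ≈ 4.9549.

π(564) = 103 and π(3614) = 505, so π(3614)/π(564) ≈ 4.9029. The PNT-predicted ratio is (3614/ln(3614)) / (564/ln(564)) ≈ 4.9549. The two agree to within a few percent, as expected.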